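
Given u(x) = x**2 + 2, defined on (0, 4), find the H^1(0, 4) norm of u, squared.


||u||_{H^1}^2 = 5872/15

The H^1 norm (squared) on an interval (0, L) is
  ||u||_{H^1}^2 = ∫_0^L u(x)^2 dx + ∫_0^L u'(x)^2 dx.
Compute u'(x) = 2*x.
Then u(x)^2 = x**4 + 4*x**2 + 4 and u'(x)^2 = 4*x**2.
Integrate each monomial from 0 to 4 using ∫_0^4 c·x^n dx = c·4^(n+1)/(n+1):
  ∫_0^4 u(x)^2 dx = ∫_0^4 (x^4 + 4*x^2 + 4) dx. Term by term:
    ∫_0^4 x^4 dx = 1024/5;  ∫_0^4 4*x^2 dx = 256/3;  ∫_0^4 4 dx = 16.
  Sum: 1024/5 + 256/3 + 16 = 4592/15.
  ∫_0^4 u'(x)^2 dx = ∫_0^4 (4*x^2) dx. Term by term:
    ∫_0^4 4*x^2 dx = 256/3.
Adding: ||u||_{H^1}^2 = 4592/15 + 256/3 = 5872/15.


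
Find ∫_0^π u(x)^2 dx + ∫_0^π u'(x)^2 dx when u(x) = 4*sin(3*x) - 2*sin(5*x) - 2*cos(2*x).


||u||_{H^1(0,π)}^2 = -1616/21 + 142*π

u'(x) = 4*sin(2*x) + 12*cos(3*x) - 10*cos(5*x).
Expand u² and (u')² and integrate term by term on (0, π), using: for integers n ≥ 1, ∫_0^π sin²(nx) dx = ∫_0^π cos²(nx) dx = π/2; for n ≠ n', ∫_0^π sin(nx)sin(n'x) dx = ∫_0^π cos(nx)cos(n'x) dx = 0; and by product-to-sum, ∫_0^π sin(nx)cos(n'x) dx = ½∫_0^π [sin((n+n')x) + sin((n−n')x)] dx, which is 0 when n+n' is even and 2n/(n²−n'²) when n+n' is odd (it need not vanish on (0, π)).
  u² squared terms: (-2)²·∫cos(2x)² dx = 4·π/2 = 2*π;  (-2)²·∫sin(5x)² dx = 4·π/2 = 2*π;  (4)²·∫sin(3x)² dx = 16·π/2 = 8*π.
  u² cross terms: 2·(-2)·(-2)·∫cos(2x)·sin(5x) dx = 8·(10/21) = 80/21;  2·(-2)·(4)·∫cos(2x)·sin(3x) dx = -16·(6/5) = -96/5;  2·(-2)·(4)·∫sin(5x)·sin(3x) dx = -16·(0) = 0.
  So ∫_0^π u² dx = 2*π + 2*π + 8*π + 80/21 − 96/5 + 0 = -1616/105 + 12*π.
  (u')² squared terms: (-10)²·∫cos(5x)² dx = 100·π/2 = 50*π;  (4)²·∫sin(2x)² dx = 16·π/2 = 8*π;  (12)²·∫cos(3x)² dx = 144·π/2 = 72*π.
  (u')² cross terms: 2·(-10)·(4)·∫cos(5x)·sin(2x) dx = -80·(-4/21) = 320/21;  2·(-10)·(12)·∫cos(5x)·cos(3x) dx = -240·(0) = 0;  2·(4)·(12)·∫sin(2x)·cos(3x) dx = 96·(-4/5) = -384/5.
  So ∫_0^π (u')² dx = 50*π + 8*π + 72*π + 320/21 + 0 − 384/5 = -6464/105 + 130*π.
||u||_{H^1}^2 = (-1616/105 + 12*π) + (-6464/105 + 130*π) = -1616/21 + 142*π.


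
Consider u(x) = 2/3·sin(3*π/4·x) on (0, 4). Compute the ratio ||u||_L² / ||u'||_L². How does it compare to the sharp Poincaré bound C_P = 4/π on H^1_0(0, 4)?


||u||_L² / ||u'||_L² = 4/(3*π) < C_P = 4/π.

u(x) = 2/3·sin(3*π/4·x), so u'(x) = π*cos(3*π*x/4)/2.
Writing u(x) = A·sin(kπx/L) with A = 2/3 and k = 3, use ∫_0^L sin²(kπx/L) dx = L/2 and ∫_0^L cos²(kπx/L) dx = L/2.
u² = 4/9·sin²(3*π/4·x) and (u')² = π^2/4·cos²(3*π/4·x), and each of sin², cos² integrates to L/2 = 2 over (0, 4).
∫_0^4 u² dx = 8/9, so ||u||_L² = 2*sqrt(2)/3.
∫_0^4 (u')² dx = π^2/2, so ||u'||_L² = sqrt(2)*π/2.
Ratio ||u||_L² / ||u'||_L² = 4/(3*π).
Sharp Poincaré constant on H^1_0(0, 4) is C_P = L/π = 4/π, achieved by sin(π/4·x).
This is the k = 3 harmonic; the ratio L/(kπ) is strictly less than C_P = L/π, consistent with the sharp inequality ||u||_L² ≤ C_P ||u'||_L².


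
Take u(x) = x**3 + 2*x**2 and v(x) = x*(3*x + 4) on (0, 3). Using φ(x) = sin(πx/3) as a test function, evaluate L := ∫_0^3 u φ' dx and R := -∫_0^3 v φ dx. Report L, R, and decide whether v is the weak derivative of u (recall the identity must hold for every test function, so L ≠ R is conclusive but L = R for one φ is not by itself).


LHS = -117/π + 324/π^3, RHS = -117/π + 324/π^3. Yes, v = u' weakly.

u(x) = x**3 + 2*x**2, classical derivative u'(x) = 3*x**2 + 4*x.
φ(x) = sin(πx/3), so φ'(x) = π*cos(π*x/3)/3.
Note φ(0) = φ(3) = 0, so the boundary term u·φ vanishes.
LHS = ∫_0^3 u(x) φ'(x) dx = ∫_0^3 (π*x^3*cos(π*x/3)/3 + 2*π*x^2*cos(π*x/3)/3) dx. Term by term:
  ∫_0^3 π*x^3*cos(π*x/3)/3 dx = -81/π + 324/π^3;  ∫_0^3 2*π*x^2*cos(π*x/3)/3 dx = -36/π.
Sum: -81/π + 324/π^3 − 36/π = -117/π + 324/π^3.
So LHS = -117/π + 324/π^3.
∫_0^3 v(x) φ(x) dx = ∫_0^3 (3*x^2*sin(π*x/3) + 4*x*sin(π*x/3)) dx. Term by term:
  ∫_0^3 3*x^2*sin(π*x/3) dx = -324/π^3 + 81/π;  ∫_0^3 4*x*sin(π*x/3) dx = 36/π.
Sum: -324/π^3 + 81/π + 36/π = -324/π^3 + 117/π.
So RHS = -∫_0^3 v(x) φ(x) dx = -117/π + 324/π^3.
LHS = RHS, so the identity holds for this test φ.
Moreover u is smooth here and v(x) = u'(x) = 3*x**2 + 4*x pointwise, so the identity holds for every test function. Hence v is the weak derivative of u.


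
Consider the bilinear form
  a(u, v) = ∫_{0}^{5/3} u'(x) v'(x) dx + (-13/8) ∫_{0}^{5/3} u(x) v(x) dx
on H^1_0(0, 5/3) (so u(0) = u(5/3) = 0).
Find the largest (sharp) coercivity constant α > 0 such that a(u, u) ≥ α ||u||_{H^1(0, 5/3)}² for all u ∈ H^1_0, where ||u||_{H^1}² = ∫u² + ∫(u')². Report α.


α = (-325 + 72*π^2)/(8*(25 + 9*π^2))

Coercivity of a(·,·) on H^1_0(0, 5/3) means a(u, u) ≥ α ||u||_{H^1}² for every u ∈ H^1_0.
The interval has length L = 5/3, and Poincaré/coercivity depend only on L. Here a(u, u) = ∫(u')² + (-13/8)·∫u².
Here c = -13/8 < 0 with |c| < (π/L)² = 9*π^2/25, so coercivity still holds. The condition a(u,u) ≥ α||u||_{H^1}² reads (1−α)∫(u')² ≥ (α−c)∫u². Any admissible α is ≤ 1 (rapidly oscillating u have ∫u²/∫(u')² → 0), and α = 1 would force 0 ≥ (1−c)∫u², impossible since c < 1; so 1−α > 0. By the sharp Poincaré inequality on H^1_0 of an interval of length L, ∫(u')² ≥ (π/L)²∫u² with equality for the first sine mode sin(π(x−x₀)/L) (x₀ the left endpoint), so the inequality holds for all u iff (1−α)(π/L)² ≥ α − c, i.e. α ≤ ((π/L)² + c)/((π/L)² + 1) = (1 + c(L/π)²)/(1 + (L/π)²). (Direct route, valid since c ≤ 0: Poincaré gives c∫u² ≥ c(L/π)²∫(u')², so a(u,u) ≥ (1 + c(L/π)²)∫(u')², while ||u||_{H^1}² ≤ (1 + (L/π)²)∫(u')²; dividing yields the same α.) With (π/L)² = 9*π^2/25 and c = -13/8, the largest admissible constant is α = ((π/L)² + c)/((π/L)² + 1).
Simplifying, α = (-325 + 72*π^2)/(8*(25 + 9*π^2)).


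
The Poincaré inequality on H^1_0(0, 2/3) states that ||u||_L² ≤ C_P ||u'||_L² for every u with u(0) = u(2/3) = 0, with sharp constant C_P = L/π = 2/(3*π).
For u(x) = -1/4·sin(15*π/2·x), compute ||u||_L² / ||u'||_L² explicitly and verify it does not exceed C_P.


||u||_L² / ||u'||_L² = 2/(15*π) < C_P = 2/(3*π).

u(x) = -1/4·sin(15*π/2·x), so u'(x) = -15*π*cos(15*π*x/2)/8.
Writing u(x) = A·sin(kπx/L) with A = -1/4 and k = 5, use ∫_0^L sin²(kπx/L) dx = L/2 and ∫_0^L cos²(kπx/L) dx = L/2.
u² = 1/16·sin²(15*π/2·x) and (u')² = 225*π^2/64·cos²(15*π/2·x), and each of sin², cos² integrates to L/2 = 1/3 over (0, 2/3).
∫_0^2/3 u² dx = 1/48, so ||u||_L² = sqrt(3)/12.
∫_0^2/3 (u')² dx = 75*π^2/64, so ||u'||_L² = 5*sqrt(3)*π/8.
Ratio ||u||_L² / ||u'||_L² = 2/(15*π).
Sharp Poincaré constant on H^1_0(0, 2/3) is C_P = L/π = 2/(3*π), achieved by sin(3*π/2·x).
This is the k = 5 harmonic; the ratio L/(kπ) is strictly less than C_P = L/π, consistent with the sharp inequality ||u||_L² ≤ C_P ||u'||_L².


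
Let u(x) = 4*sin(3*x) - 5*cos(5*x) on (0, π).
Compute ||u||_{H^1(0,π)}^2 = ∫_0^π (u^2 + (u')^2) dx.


||u||_{H^1(0,π)}^2 = 405*π

u'(x) = 25*sin(5*x) + 12*cos(3*x).
Expand u² and (u')² and integrate term by term on (0, π), using: for integers n ≥ 1, ∫_0^π sin²(nx) dx = ∫_0^π cos²(nx) dx = π/2; for n ≠ n', ∫_0^π sin(nx)sin(n'x) dx = ∫_0^π cos(nx)cos(n'x) dx = 0; and by product-to-sum, ∫_0^π sin(nx)cos(n'x) dx = ½∫_0^π [sin((n+n')x) + sin((n−n')x)] dx, which is 0 when n+n' is even and 2n/(n²−n'²) when n+n' is odd (it need not vanish on (0, π)).
  u² squared terms: (-5)²·∫cos(5x)² dx = 25·π/2 = 25*π/2;  (4)²·∫sin(3x)² dx = 16·π/2 = 8*π.
  u² cross terms: 2·(-5)·(4)·∫cos(5x)·sin(3x) dx = -40·(0) = 0.
  So ∫_0^π u² dx = 25*π/2 + 8*π + 0 = 41*π/2.
  (u')² squared terms: (12)²·∫cos(3x)² dx = 144·π/2 = 72*π;  (25)²·∫sin(5x)² dx = 625·π/2 = 625*π/2.
  (u')² cross terms: 2·(12)·(25)·∫cos(3x)·sin(5x) dx = 600·(0) = 0.
  So ∫_0^π (u')² dx = 72*π + 625*π/2 + 0 = 769*π/2.
||u||_{H^1}^2 = (41*π/2) + (769*π/2) = 405*π.


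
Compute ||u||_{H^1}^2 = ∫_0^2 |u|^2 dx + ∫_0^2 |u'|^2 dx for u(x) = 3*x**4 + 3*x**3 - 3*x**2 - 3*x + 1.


||u||_{H^1}^2 = 156456/35

The H^1 norm (squared) on an interval (0, L) is
  ||u||_{H^1}^2 = ∫_0^L u(x)^2 dx + ∫_0^L u'(x)^2 dx.
Compute u'(x) = 12*x**3 + 9*x**2 - 6*x - 3.
Then u(x)^2 = 9*x**8 + 18*x**7 - 9*x**6 - 36*x**5 - 3*x**4 + 24*x**3 + 3*x**2 - 6*x + 1 and u'(x)^2 = 144*x**6 + 216*x**5 - 63*x**4 - 180*x**3 - 18*x**2 + 36*x + 9.
Integrate each monomial from 0 to 2 using ∫_0^2 c·x^n dx = c·2^(n+1)/(n+1):
  ∫_0^2 u(x)^2 dx = ∫_0^2 (9*x^8 + 18*x^7 - 9*x^6 - 36*x^5 - 3*x^4 + 24*x^3 + 3*x^2 - 6*x + 1) dx. Term by term:
    ∫_0^2 9*x^8 dx = 512;  ∫_0^2 18*x^7 dx = 576;  ∫_0^2 -9*x^6 dx = -1152/7;
    ∫_0^2 -36*x^5 dx = -384;  ∫_0^2 -3*x^4 dx = -96/5;  ∫_0^2 24*x^3 dx = 96;
    ∫_0^2 3*x^2 dx = 8;  ∫_0^2 -6*x dx = -12;  ∫_0^2 1 dx = 2.
  Sum: 512 + 576 − 1152/7 − 384 − 96/5 + 96 + 8 − 12 + 2 = 21498/35.
  ∫_0^2 u'(x)^2 dx = ∫_0^2 (144*x^6 + 216*x^5 - 63*x^4 - 180*x^3 - 18*x^2 + 36*x + 9) dx. Term by term:
    ∫_0^2 144*x^6 dx = 18432/7;  ∫_0^2 216*x^5 dx = 2304;  ∫_0^2 -63*x^4 dx = -2016/5;
    ∫_0^2 -180*x^3 dx = -720;  ∫_0^2 -18*x^2 dx = -48;  ∫_0^2 36*x dx = 72;
    ∫_0^2 9 dx = 18.
  Sum: 18432/7 + 2304 − 2016/5 − 720 − 48 + 72 + 18 = 134958/35.
Adding: ||u||_{H^1}^2 = 21498/35 + 134958/35 = 156456/35.


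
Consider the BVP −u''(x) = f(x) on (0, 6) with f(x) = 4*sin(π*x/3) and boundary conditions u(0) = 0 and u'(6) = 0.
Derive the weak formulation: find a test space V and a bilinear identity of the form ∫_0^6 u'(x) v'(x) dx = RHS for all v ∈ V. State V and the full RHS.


V = {v ∈ H^1(0, 6) : v(0) = 0} (test functions vanish at x = 0 where u is specified); weak form: ∫_0^6 u'v' dx = ∫_0^6 (4*sin(π*x/3)) v dx for all v ∈ V.

Multiply both sides by a test function v and integrate from 0 to 6:
  ∫_0^6 −u''(x) v(x) dx = ∫_0^6 f(x) v(x) dx.
Integrate the LHS by parts once:
  ∫_0^6 −u'' v dx = −[u'(x) v(x)]_0^6 + ∫_0^6 u'(x) v'(x) dx.
Thus ∫_0^6 u'(x) v'(x) dx = ∫_0^6 f(x) v(x) dx + [u'(x) v(x)]_0^6.
Choose V so that boundary terms are either known or forced to vanish.
Mixed BC: u(0) = 0 (Dirichlet) and u'(6) = 0 (Neumann). Define V = {v ∈ H^1(0, 6) : v(0) = 0}. Then [u' v]_0^6 = u'(6)·v(6) − u'(0)·0 = 0.
Weak formulation: find u (satisfying any essential BC) such that ∫_0^6 u'(x) v'(x) dx = ∫_0^6 f v dx for all v ∈ V (Dirichlet at 0 absorbed into V; the Neumann datum at x = 6 is zero, so no boundary term remains).
Substituting f(x) = 4*sin(π*x/3), the right-hand side is ∫_0^6 (4*sin(π*x/3)) v dx.


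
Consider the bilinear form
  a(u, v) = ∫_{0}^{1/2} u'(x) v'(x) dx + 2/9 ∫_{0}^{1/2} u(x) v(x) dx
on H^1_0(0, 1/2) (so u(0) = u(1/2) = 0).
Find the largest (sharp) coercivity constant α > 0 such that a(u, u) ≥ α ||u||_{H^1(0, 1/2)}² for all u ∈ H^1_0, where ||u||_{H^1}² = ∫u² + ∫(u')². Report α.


α = 2*(1 + 18*π^2)/(9*(1 + 4*π^2))

Coercivity of a(·,·) on H^1_0(0, 1/2) means a(u, u) ≥ α ||u||_{H^1}² for every u ∈ H^1_0.
The interval has length L = 1/2, and Poincaré/coercivity depend only on L. Here a(u, u) = ∫(u')² + (2/9)·∫u².
Here 0 < c = 2/9 < 1. The condition a(u,u) ≥ α||u||_{H^1}² reads (1−α)∫(u')² ≥ (α−c)∫u². Any admissible α is ≤ 1 (rapidly oscillating u have ∫u²/∫(u')² → 0), and α = 1 would force 0 ≥ (1−c)∫u², impossible since c < 1; so 1−α > 0. By the sharp Poincaré inequality on H^1_0 of an interval of length L, ∫(u')² ≥ (π/L)²∫u² with equality for the first sine mode sin(π(x−x₀)/L) (x₀ the left endpoint), so the inequality holds for all u iff (1−α)(π/L)² ≥ α − c, i.e. α ≤ ((π/L)² + c)/((π/L)² + 1) = (1 + c(L/π)²)/(1 + (L/π)²). With (π/L)² = 4*π^2 and c = 2/9, the largest admissible constant is α = ((π/L)² + c)/((π/L)² + 1).
Simplifying, α = 2*(1 + 18*π^2)/(9*(1 + 4*π^2)).


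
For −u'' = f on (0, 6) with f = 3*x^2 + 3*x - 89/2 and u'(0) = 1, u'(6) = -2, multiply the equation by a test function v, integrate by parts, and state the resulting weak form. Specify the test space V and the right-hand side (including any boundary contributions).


V = H^1(0, 6) (v unrestricted at boundary; u is determined up to an additive constant); weak form: ∫_0^6 u'v' dx = ∫_0^6 (3*x^2 + 3*x - 89/2) v dx − 2·v(6) − v(0) for all v ∈ V.

Multiply both sides by a test function v and integrate from 0 to 6:
  ∫_0^6 −u''(x) v(x) dx = ∫_0^6 f(x) v(x) dx.
Integrate the LHS by parts once:
  ∫_0^6 −u'' v dx = −[u'(x) v(x)]_0^6 + ∫_0^6 u'(x) v'(x) dx.
Thus ∫_0^6 u'(x) v'(x) dx = ∫_0^6 f(x) v(x) dx + [u'(x) v(x)]_0^6.
Choose V so that boundary terms are either known or forced to vanish.
u has inhomogeneous Neumann u'(0) = 1, u'(6) = -2. [u' v]_0^6 = (-2)·v(6) − (1)·v(0) = − 2·v(6) − v(0). Take V = H^1(0, 6); boundary term becomes part of RHS.
Weak formulation: find u (satisfying any essential BC) such that ∫_0^6 u'(x) v'(x) dx = ∫_0^6 f v dx − 2·v(6) − v(0) for all v ∈ V (Neumann data are natural BCs: they enter the RHS as boundary terms).
Substituting f(x) = 3*x^2 + 3*x - 89/2, the right-hand side is ∫_0^6 (3*x^2 + 3*x - 89/2) v dx − 2·v(6) − v(0).
Compatibility check (pure Neumann): taking v ≡ 1 ∈ V gives 0 = ∫_0^6 f dx + (-2) − (1), i.e. ∫_0^6 f dx must equal u'(0) − u'(6) = 3. Indeed ∫_0^6 (3*x^2 + 3*x - 89/2) dx = 3, so the data are compatible. The solution is then unique only up to an additive constant (fix it e.g. by requiring ∫_0^6 u dx = 0).


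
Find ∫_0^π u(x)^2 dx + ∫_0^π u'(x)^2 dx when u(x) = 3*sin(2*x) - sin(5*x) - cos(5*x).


||u||_{H^1(0,π)}^2 = 208/7 + 97*π/2

u'(x) = 5*sin(5*x) + 6*cos(2*x) - 5*cos(5*x).
Expand u² and (u')² and integrate term by term on (0, π), using: for integers n ≥ 1, ∫_0^π sin²(nx) dx = ∫_0^π cos²(nx) dx = π/2; for n ≠ n', ∫_0^π sin(nx)sin(n'x) dx = ∫_0^π cos(nx)cos(n'x) dx = 0; and by product-to-sum, ∫_0^π sin(nx)cos(n'x) dx = ½∫_0^π [sin((n+n')x) + sin((n−n')x)] dx, which is 0 when n+n' is even and 2n/(n²−n'²) when n+n' is odd (it need not vanish on (0, π)).
  u² squared terms: (-1)²·∫cos(5x)² dx = 1·π/2 = π/2;  (-1)²·∫sin(5x)² dx = 1·π/2 = π/2;  (3)²·∫sin(2x)² dx = 9·π/2 = 9*π/2.
  u² cross terms: 2·(-1)·(-1)·∫cos(5x)·sin(5x) dx = 2·(0) = 0;  2·(-1)·(3)·∫cos(5x)·sin(2x) dx = -6·(-4/21) = 8/7;  2·(-1)·(3)·∫sin(5x)·sin(2x) dx = -6·(0) = 0.
  So ∫_0^π u² dx = π/2 + π/2 + 9*π/2 + 0 + 8/7 + 0 = 8/7 + 11*π/2.
  (u')² squared terms: (-5)²·∫cos(5x)² dx = 25·π/2 = 25*π/2;  (5)²·∫sin(5x)² dx = 25·π/2 = 25*π/2;  (6)²·∫cos(2x)² dx = 36·π/2 = 18*π.
  (u')² cross terms: 2·(-5)·(5)·∫cos(5x)·sin(5x) dx = -50·(0) = 0;  2·(-5)·(6)·∫cos(5x)·cos(2x) dx = -60·(0) = 0;  2·(5)·(6)·∫sin(5x)·cos(2x) dx = 60·(10/21) = 200/7.
  So ∫_0^π (u')² dx = 25*π/2 + 25*π/2 + 18*π + 0 + 0 + 200/7 = 200/7 + 43*π.
||u||_{H^1}^2 = (8/7 + 11*π/2) + (200/7 + 43*π) = 208/7 + 97*π/2.


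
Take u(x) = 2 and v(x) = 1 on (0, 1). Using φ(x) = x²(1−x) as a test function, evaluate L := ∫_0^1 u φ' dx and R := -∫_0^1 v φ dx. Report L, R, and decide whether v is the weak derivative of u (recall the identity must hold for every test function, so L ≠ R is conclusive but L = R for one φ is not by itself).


LHS = 0, RHS = -1/12. No, v is not the weak derivative of u.

u(x) = 2, classical derivative u'(x) = 0.
φ(x) = x²(1−x), so φ'(x) = x*(2 - 3*x).
Note φ(0) = φ(1) = 0, so the boundary term u·φ vanishes.
LHS = ∫_0^1 u(x) φ'(x) dx = ∫_0^1 (-6*x^2 + 4*x) dx. Term by term:
  ∫_0^1 -6*x^2 dx = -2;  ∫_0^1 4*x dx = 2.
Sum: -2 + 2 = 0.
So LHS = 0.
∫_0^1 v(x) φ(x) dx = ∫_0^1 (-x^3 + x^2) dx. Term by term:
  ∫_0^1 -x^3 dx = -1/4;  ∫_0^1 x^2 dx = 1/3.
Sum: -1/4 + 1/3 = 1/12.
So RHS = -∫_0^1 v(x) φ(x) dx = -1/12.
LHS − RHS = 1/12 ≠ 0, so the identity fails.
(For a valid weak derivative the identity must hold for EVERY test function, in particular this one. The failure shows v is NOT the weak derivative of u.)
Correct weak derivative would be u'(x) = 0.


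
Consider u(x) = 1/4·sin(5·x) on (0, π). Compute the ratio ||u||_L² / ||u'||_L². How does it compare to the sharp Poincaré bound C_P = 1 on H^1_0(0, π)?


||u||_L² / ||u'||_L² = 1/5 < C_P = 1.

u(x) = 1/4·sin(5·x), so u'(x) = 5*cos(5*x)/4.
Writing u(x) = A·sin(kπx/L) with A = 1/4 and k = 5, use ∫_0^L sin²(kπx/L) dx = L/2 and ∫_0^L cos²(kπx/L) dx = L/2.
u² = 1/16·sin²(5·x) and (u')² = 25/16·cos²(5·x), and each of sin², cos² integrates to L/2 = π/2 over (0, π).
∫_0^π u² dx = π/32, so ||u||_L² = sqrt(2)*sqrt(π)/8.
∫_0^π (u')² dx = 25*π/32, so ||u'||_L² = 5*sqrt(2)*sqrt(π)/8.
Ratio ||u||_L² / ||u'||_L² = 1/5.
Sharp Poincaré constant on H^1_0(0, π) is C_P = L/π = 1, achieved by sin(x).
This is the k = 5 harmonic; the ratio L/(kπ) is strictly less than C_P = L/π, consistent with the sharp inequality ||u||_L² ≤ C_P ||u'||_L².


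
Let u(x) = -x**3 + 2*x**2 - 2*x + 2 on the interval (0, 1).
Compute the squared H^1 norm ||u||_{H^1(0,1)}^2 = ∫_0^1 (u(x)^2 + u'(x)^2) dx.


||u||_{H^1}^2 = 337/105

The H^1 norm (squared) on an interval (0, L) is
  ||u||_{H^1}^2 = ∫_0^L u(x)^2 dx + ∫_0^L u'(x)^2 dx.
Compute u'(x) = -3*x**2 + 4*x - 2.
Then u(x)^2 = x**6 - 4*x**5 + 8*x**4 - 12*x**3 + 12*x**2 - 8*x + 4 and u'(x)^2 = 9*x**4 - 24*x**3 + 28*x**2 - 16*x + 4.
Integrate each monomial from 0 to 1 using ∫_0^1 c·x^n dx = c·1^(n+1)/(n+1):
  ∫_0^1 u(x)^2 dx = ∫_0^1 (x^6 - 4*x^5 + 8*x^4 - 12*x^3 + 12*x^2 - 8*x + 4) dx. Term by term:
    ∫_0^1 x^6 dx = 1/7;  ∫_0^1 -4*x^5 dx = -2/3;  ∫_0^1 8*x^4 dx = 8/5;
    ∫_0^1 -12*x^3 dx = -3;  ∫_0^1 12*x^2 dx = 4;  ∫_0^1 -8*x dx = -4;
    ∫_0^1 4 dx = 4.
  Sum: 1/7 − 2/3 + 8/5 − 3 + 4 − 4 + 4 = 218/105.
  ∫_0^1 u'(x)^2 dx = ∫_0^1 (9*x^4 - 24*x^3 + 28*x^2 - 16*x + 4) dx. Term by term:
    ∫_0^1 9*x^4 dx = 9/5;  ∫_0^1 -24*x^3 dx = -6;  ∫_0^1 28*x^2 dx = 28/3;
    ∫_0^1 -16*x dx = -8;  ∫_0^1 4 dx = 4.
  Sum: 9/5 − 6 + 28/3 − 8 + 4 = 17/15.
Adding: ||u||_{H^1}^2 = 218/105 + 17/15 = 337/105.


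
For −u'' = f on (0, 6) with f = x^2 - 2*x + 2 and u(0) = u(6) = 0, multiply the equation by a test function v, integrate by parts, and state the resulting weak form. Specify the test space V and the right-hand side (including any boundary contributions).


V = H^1_0(0, 6) (so v(0) = v(6) = 0); weak form: ∫_0^6 u'v' dx = ∫_0^6 (x^2 - 2*x + 2) v dx for all v ∈ V.

Multiply both sides by a test function v and integrate from 0 to 6:
  ∫_0^6 −u''(x) v(x) dx = ∫_0^6 f(x) v(x) dx.
Integrate the LHS by parts once:
  ∫_0^6 −u'' v dx = −[u'(x) v(x)]_0^6 + ∫_0^6 u'(x) v'(x) dx.
Thus ∫_0^6 u'(x) v'(x) dx = ∫_0^6 f(x) v(x) dx + [u'(x) v(x)]_0^6.
Choose V so that boundary terms are either known or forced to vanish.
u is Dirichlet: u(0) = u(6) = 0. Let V = H^1_0(0, 6); then v(0) = v(6) = 0, and [u' v]_0^6 = 0.
Weak formulation: find u (satisfying any essential BC) such that ∫_0^6 u'(x) v'(x) dx = ∫_0^6 f v dx for all v ∈ V.
Substituting f(x) = x^2 - 2*x + 2, the right-hand side is ∫_0^6 (x^2 - 2*x + 2) v dx.


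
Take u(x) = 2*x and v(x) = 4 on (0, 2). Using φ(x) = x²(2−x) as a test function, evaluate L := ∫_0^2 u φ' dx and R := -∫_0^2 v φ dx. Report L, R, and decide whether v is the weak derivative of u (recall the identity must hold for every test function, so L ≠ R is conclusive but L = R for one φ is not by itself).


LHS = -8/3, RHS = -16/3. No, v is not the weak derivative of u.

u(x) = 2*x, classical derivative u'(x) = 2.
φ(x) = x²(2−x), so φ'(x) = x*(4 - 3*x).
Note φ(0) = φ(2) = 0, so the boundary term u·φ vanishes.
LHS = ∫_0^2 u(x) φ'(x) dx = ∫_0^2 (-6*x^3 + 8*x^2) dx. Term by term:
  ∫_0^2 -6*x^3 dx = -24;  ∫_0^2 8*x^2 dx = 64/3.
Sum: -24 + 64/3 = -8/3.
So LHS = -8/3.
∫_0^2 v(x) φ(x) dx = ∫_0^2 (-4*x^3 + 8*x^2) dx. Term by term:
  ∫_0^2 -4*x^3 dx = -16;  ∫_0^2 8*x^2 dx = 64/3.
Sum: -16 + 64/3 = 16/3.
So RHS = -∫_0^2 v(x) φ(x) dx = -16/3.
LHS − RHS = 8/3 ≠ 0, so the identity fails.
(For a valid weak derivative the identity must hold for EVERY test function, in particular this one. The failure shows v is NOT the weak derivative of u.)
Correct weak derivative would be u'(x) = 2.


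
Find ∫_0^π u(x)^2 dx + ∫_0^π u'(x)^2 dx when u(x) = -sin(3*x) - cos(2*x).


||u||_{H^1(0,π)}^2 = 12 + 15*π/2

u'(x) = 2*sin(2*x) - 3*cos(3*x).
Expand u² and (u')² and integrate term by term on (0, π), using: for integers n ≥ 1, ∫_0^π sin²(nx) dx = ∫_0^π cos²(nx) dx = π/2; for n ≠ n', ∫_0^π sin(nx)sin(n'x) dx = ∫_0^π cos(nx)cos(n'x) dx = 0; and by product-to-sum, ∫_0^π sin(nx)cos(n'x) dx = ½∫_0^π [sin((n+n')x) + sin((n−n')x)] dx, which is 0 when n+n' is even and 2n/(n²−n'²) when n+n' is odd (it need not vanish on (0, π)).
  u² squared terms: (-1)²·∫cos(2x)² dx = 1·π/2 = π/2;  (-1)²·∫sin(3x)² dx = 1·π/2 = π/2.
  u² cross terms: 2·(-1)·(-1)·∫cos(2x)·sin(3x) dx = 2·(6/5) = 12/5.
  So ∫_0^π u² dx = π/2 + π/2 + 12/5 = 12/5 + π.
  (u')² squared terms: (-3)²·∫cos(3x)² dx = 9·π/2 = 9*π/2;  (2)²·∫sin(2x)² dx = 4·π/2 = 2*π.
  (u')² cross terms: 2·(-3)·(2)·∫cos(3x)·sin(2x) dx = -12·(-4/5) = 48/5.
  So ∫_0^π (u')² dx = 9*π/2 + 2*π + 48/5 = 48/5 + 13*π/2.
||u||_{H^1}^2 = (12/5 + π) + (48/5 + 13*π/2) = 12 + 15*π/2.


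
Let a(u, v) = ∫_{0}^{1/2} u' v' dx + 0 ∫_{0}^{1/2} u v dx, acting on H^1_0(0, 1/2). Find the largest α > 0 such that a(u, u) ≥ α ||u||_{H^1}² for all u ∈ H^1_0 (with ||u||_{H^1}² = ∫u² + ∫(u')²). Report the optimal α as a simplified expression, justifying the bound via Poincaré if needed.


α = 4*π^2/(1 + 4*π^2)

Coercivity of a(·,·) on H^1_0(0, 1/2) means a(u, u) ≥ α ||u||_{H^1}² for every u ∈ H^1_0.
The interval has length L = 1/2, and Poincaré/coercivity depend only on L. Here a(u, u) = ∫(u')² + (0)·∫u².
Here c = 0, so a(u,u) = ∫(u')² alone. The condition a(u,u) ≥ α||u||_{H^1}² reads (1−α)∫(u')² ≥ (α−c)∫u². Any admissible α is ≤ 1 (rapidly oscillating u have ∫u²/∫(u')² → 0), and α = 1 would force 0 ≥ (1−c)∫u², impossible since c < 1; so 1−α > 0. By the sharp Poincaré inequality on H^1_0 of an interval of length L, ∫(u')² ≥ (π/L)²∫u² with equality for the first sine mode sin(π(x−x₀)/L) (x₀ the left endpoint), so the inequality holds for all u iff (1−α)(π/L)² ≥ α − c, i.e. α ≤ ((π/L)² + c)/((π/L)² + 1) = (1 + c(L/π)²)/(1 + (L/π)²). (Direct route, valid since c ≤ 0: Poincaré gives c∫u² ≥ c(L/π)²∫(u')², so a(u,u) ≥ (1 + c(L/π)²)∫(u')², while ||u||_{H^1}² ≤ (1 + (L/π)²)∫(u')²; dividing yields the same α.) With (π/L)² = 4*π^2 and c = 0, the largest admissible constant is α = ((π/L)² + c)/((π/L)² + 1).
Simplifying, α = 4*π^2/(1 + 4*π^2).


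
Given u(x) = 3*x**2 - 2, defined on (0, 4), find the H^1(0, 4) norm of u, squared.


||u||_{H^1}^2 = 11856/5

The H^1 norm (squared) on an interval (0, L) is
  ||u||_{H^1}^2 = ∫_0^L u(x)^2 dx + ∫_0^L u'(x)^2 dx.
Compute u'(x) = 6*x.
Then u(x)^2 = 9*x**4 - 12*x**2 + 4 and u'(x)^2 = 36*x**2.
Integrate each monomial from 0 to 4 using ∫_0^4 c·x^n dx = c·4^(n+1)/(n+1):
  ∫_0^4 u(x)^2 dx = ∫_0^4 (9*x^4 - 12*x^2 + 4) dx. Term by term:
    ∫_0^4 9*x^4 dx = 9216/5;  ∫_0^4 -12*x^2 dx = -256;  ∫_0^4 4 dx = 16.
  Sum: 9216/5 − 256 + 16 = 8016/5.
  ∫_0^4 u'(x)^2 dx = ∫_0^4 (36*x^2) dx. Term by term:
    ∫_0^4 36*x^2 dx = 768.
Adding: ||u||_{H^1}^2 = 8016/5 + 768 = 11856/5.


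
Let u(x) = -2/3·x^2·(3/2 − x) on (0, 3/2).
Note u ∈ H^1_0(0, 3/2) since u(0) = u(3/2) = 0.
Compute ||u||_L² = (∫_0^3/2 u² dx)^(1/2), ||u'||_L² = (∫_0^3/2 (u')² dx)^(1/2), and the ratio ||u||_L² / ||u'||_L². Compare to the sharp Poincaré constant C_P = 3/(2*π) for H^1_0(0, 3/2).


||u||_L² / ||u'||_L² = 3*sqrt(14)/28 < C_P = 3/(2*π).

u(x) = -2/3·x^2·(3/2 − x), so u'(x) = 2*x*(x - 1).
u(x) = -2/3·x^2·(3/2 − x) vanishes at x = 0 and x = 3/2, so u ∈ H^1_0(0, 3/2). Differentiate via the product rule and integrate the resulting polynomials term by term.
  ∫_0^3/2 u² dx = ∫_0^3/2 (4*x^6/9 - 4*x^5/3 + x^4) dx. Term by term:
    ∫_0^3/2 4*x^6/9 dx = 243/224;  ∫_0^3/2 -4*x^5/3 dx = -81/32;  ∫_0^3/2 x^4 dx = 243/160.
  Sum: 243/224 − 81/32 + 243/160 = 81/1120.
  ∫_0^3/2 (u')² dx = ∫_0^3/2 (4*x^4 - 8*x^3 + 4*x^2) dx. Term by term:
    ∫_0^3/2 4*x^4 dx = 243/40;  ∫_0^3/2 -8*x^3 dx = -81/8;  ∫_0^3/2 4*x^2 dx = 9/2.
  Sum: 243/40 − 81/8 + 9/2 = 9/20.
∫_0^3/2 u² dx = 81/1120, so ||u||_L² = 9*sqrt(70)/280.
∫_0^3/2 (u')² dx = 9/20, so ||u'||_L² = 3*sqrt(5)/10.
Ratio ||u||_L² / ||u'||_L² = 3*sqrt(14)/28.
Sharp Poincaré constant on H^1_0(0, 3/2) is C_P = L/π = 3/(2*π), achieved by sin(2*π/3·x).
A polynomial bump cannot attain the sharp Poincaré constant (only the first sine eigenfunction does), so the ratio is strictly less than C_P, consistent with ||u||_L² ≤ C_P ||u'||_L².


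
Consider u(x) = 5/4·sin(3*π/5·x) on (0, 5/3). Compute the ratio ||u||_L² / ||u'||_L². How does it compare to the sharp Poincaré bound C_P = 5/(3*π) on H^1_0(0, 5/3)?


||u||_L² / ||u'||_L² = 5/(3*π) = C_P.

u(x) = 5/4·sin(3*π/5·x), so u'(x) = 3*π*cos(3*π*x/5)/4.
Writing u(x) = A·sin(kπx/L) with A = 5/4 and k = 1, use ∫_0^L sin²(kπx/L) dx = L/2 and ∫_0^L cos²(kπx/L) dx = L/2.
u² = 25/16·sin²(3*π/5·x) and (u')² = 9*π^2/16·cos²(3*π/5·x), and each of sin², cos² integrates to L/2 = 5/6 over (0, 5/3).
∫_0^5/3 u² dx = 125/96, so ||u||_L² = 5*sqrt(30)/24.
∫_0^5/3 (u')² dx = 15*π^2/32, so ||u'||_L² = sqrt(30)*π/8.
Ratio ||u||_L² / ||u'||_L² = 5/(3*π).
Sharp Poincaré constant on H^1_0(0, 5/3) is C_P = L/π = 5/(3*π), achieved by sin(3*π/5·x).
This is the k = 1 eigenfunction (up to amplitude), so the ratio equals the sharp Poincaré constant exactly.


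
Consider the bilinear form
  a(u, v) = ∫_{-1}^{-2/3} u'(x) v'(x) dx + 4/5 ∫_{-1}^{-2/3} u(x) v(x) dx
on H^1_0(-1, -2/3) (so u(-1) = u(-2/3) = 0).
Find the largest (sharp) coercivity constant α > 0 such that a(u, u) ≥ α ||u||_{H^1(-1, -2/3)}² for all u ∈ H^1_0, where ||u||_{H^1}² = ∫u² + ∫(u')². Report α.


α = (4 + 45*π^2)/(5*(1 + 9*π^2))

Coercivity of a(·,·) on H^1_0(-1, -2/3) means a(u, u) ≥ α ||u||_{H^1}² for every u ∈ H^1_0.
The interval has length L = 1/3, and Poincaré/coercivity depend only on L. Here a(u, u) = ∫(u')² + (4/5)·∫u².
Here 0 < c = 4/5 < 1. The condition a(u,u) ≥ α||u||_{H^1}² reads (1−α)∫(u')² ≥ (α−c)∫u². Any admissible α is ≤ 1 (rapidly oscillating u have ∫u²/∫(u')² → 0), and α = 1 would force 0 ≥ (1−c)∫u², impossible since c < 1; so 1−α > 0. By the sharp Poincaré inequality on H^1_0 of an interval of length L, ∫(u')² ≥ (π/L)²∫u² with equality for the first sine mode sin(π(x−x₀)/L) (x₀ the left endpoint), so the inequality holds for all u iff (1−α)(π/L)² ≥ α − c, i.e. α ≤ ((π/L)² + c)/((π/L)² + 1) = (1 + c(L/π)²)/(1 + (L/π)²). With (π/L)² = 9*π^2 and c = 4/5, the largest admissible constant is α = ((π/L)² + c)/((π/L)² + 1).
Simplifying, α = (4 + 45*π^2)/(5*(1 + 9*π^2)).


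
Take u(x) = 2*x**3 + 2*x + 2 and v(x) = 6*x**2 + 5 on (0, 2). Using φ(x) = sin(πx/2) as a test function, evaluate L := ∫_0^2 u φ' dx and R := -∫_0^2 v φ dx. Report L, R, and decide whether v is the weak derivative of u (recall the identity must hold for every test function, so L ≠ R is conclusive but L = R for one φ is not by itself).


LHS = -56/π + 192/π^3, RHS = -68/π + 192/π^3. No, v is not the weak derivative of u.

u(x) = 2*x**3 + 2*x + 2, classical derivative u'(x) = 6*x**2 + 2.
φ(x) = sin(πx/2), so φ'(x) = π*cos(π*x/2)/2.
Note φ(0) = φ(2) = 0, so the boundary term u·φ vanishes.
LHS = ∫_0^2 u(x) φ'(x) dx = ∫_0^2 (π*x^3*cos(π*x/2) + π*x*cos(π*x/2) + π*cos(π*x/2)) dx. Term by term:
  ∫_0^2 π*cos(π*x/2) dx = 0;  ∫_0^2 π*x*cos(π*x/2) dx = -8/π;  ∫_0^2 π*x^3*cos(π*x/2) dx = -48/π + 192/π^3.
Sum: 0 − 8/π + -48/π + 192/π^3 = -56/π + 192/π^3.
So LHS = -56/π + 192/π^3.
∫_0^2 v(x) φ(x) dx = ∫_0^2 (6*x^2*sin(π*x/2) + 5*sin(π*x/2)) dx. Term by term:
  ∫_0^2 5*sin(π*x/2) dx = 20/π;  ∫_0^2 6*x^2*sin(π*x/2) dx = -192/π^3 + 48/π.
Sum: 20/π + -192/π^3 + 48/π = -192/π^3 + 68/π.
So RHS = -∫_0^2 v(x) φ(x) dx = -68/π + 192/π^3.
LHS − RHS = 12/π ≠ 0, so the identity fails.
(For a valid weak derivative the identity must hold for EVERY test function, in particular this one. The failure shows v is NOT the weak derivative of u.)
Correct weak derivative would be u'(x) = 6*x**2 + 2.


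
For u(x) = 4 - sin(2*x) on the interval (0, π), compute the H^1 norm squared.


||u||_{H^1(0,π)}^2 = 37*π/2

u'(x) = -2*cos(2*x).
Expand u² and (u')² and integrate term by term on (0, π), using: for integers n ≥ 1, ∫_0^π sin²(nx) dx = ∫_0^π cos²(nx) dx = π/2; for n ≠ n', ∫_0^π sin(nx)sin(n'x) dx = ∫_0^π cos(nx)cos(n'x) dx = 0; and by product-to-sum, ∫_0^π sin(nx)cos(n'x) dx = ½∫_0^π [sin((n+n')x) + sin((n−n')x)] dx, which is 0 when n+n' is even and 2n/(n²−n'²) when n+n' is odd (it need not vanish on (0, π)). For the constant mode: ∫_0^π 1 dx = π, ∫_0^π cos(nx) dx = 0, ∫_0^π sin(nx) dx = (1−(−1)^n)/n.
  u² squared terms: (4)²·∫1 dx = 16·π = 16*π;  (-1)²·∫sin(2x)² dx = 1·π/2 = π/2.
  u² cross terms: 2·(4)·(-1)·∫1·sin(2x) dx = -8·(0) = 0.
  So ∫_0^π u² dx = 16*π + π/2 + 0 = 33*π/2.
  (u')² squared terms: (-2)²·∫cos(2x)² dx = 4·π/2 = 2*π.
  So ∫_0^π (u')² dx = 2*π.
||u||_{H^1}^2 = (33*π/2) + (2*π) = 37*π/2.


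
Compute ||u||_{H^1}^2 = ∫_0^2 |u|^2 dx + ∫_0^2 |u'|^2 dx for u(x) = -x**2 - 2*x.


||u||_{H^1}^2 = 1016/15

The H^1 norm (squared) on an interval (0, L) is
  ||u||_{H^1}^2 = ∫_0^L u(x)^2 dx + ∫_0^L u'(x)^2 dx.
Compute u'(x) = -2*x - 2.
Then u(x)^2 = x**4 + 4*x**3 + 4*x**2 and u'(x)^2 = 4*x**2 + 8*x + 4.
Integrate each monomial from 0 to 2 using ∫_0^2 c·x^n dx = c·2^(n+1)/(n+1):
  ∫_0^2 u(x)^2 dx = ∫_0^2 (x^4 + 4*x^3 + 4*x^2) dx. Term by term:
    ∫_0^2 x^4 dx = 32/5;  ∫_0^2 4*x^3 dx = 16;  ∫_0^2 4*x^2 dx = 32/3.
  Sum: 32/5 + 16 + 32/3 = 496/15.
  ∫_0^2 u'(x)^2 dx = ∫_0^2 (4*x^2 + 8*x + 4) dx. Term by term:
    ∫_0^2 4*x^2 dx = 32/3;  ∫_0^2 8*x dx = 16;  ∫_0^2 4 dx = 8.
  Sum: 32/3 + 16 + 8 = 104/3.
Adding: ||u||_{H^1}^2 = 496/15 + 104/3 = 1016/15.


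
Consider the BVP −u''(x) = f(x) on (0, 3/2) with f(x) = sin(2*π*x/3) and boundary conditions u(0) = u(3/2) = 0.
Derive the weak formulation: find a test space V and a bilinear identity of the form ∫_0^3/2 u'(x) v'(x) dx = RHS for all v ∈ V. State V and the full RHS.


V = H^1_0(0, 3/2) (so v(0) = v(3/2) = 0); weak form: ∫_0^3/2 u'v' dx = ∫_0^3/2 (sin(2*π*x/3)) v dx for all v ∈ V.

Multiply both sides by a test function v and integrate from 0 to 3/2:
  ∫_0^3/2 −u''(x) v(x) dx = ∫_0^3/2 f(x) v(x) dx.
Integrate the LHS by parts once:
  ∫_0^3/2 −u'' v dx = −[u'(x) v(x)]_0^3/2 + ∫_0^3/2 u'(x) v'(x) dx.
Thus ∫_0^3/2 u'(x) v'(x) dx = ∫_0^3/2 f(x) v(x) dx + [u'(x) v(x)]_0^3/2.
Choose V so that boundary terms are either known or forced to vanish.
u is Dirichlet: u(0) = u(3/2) = 0. Let V = H^1_0(0, 3/2); then v(0) = v(3/2) = 0, and [u' v]_0^3/2 = 0.
Weak formulation: find u (satisfying any essential BC) such that ∫_0^3/2 u'(x) v'(x) dx = ∫_0^3/2 f v dx for all v ∈ V.
Substituting f(x) = sin(2*π*x/3), the right-hand side is ∫_0^3/2 (sin(2*π*x/3)) v dx.


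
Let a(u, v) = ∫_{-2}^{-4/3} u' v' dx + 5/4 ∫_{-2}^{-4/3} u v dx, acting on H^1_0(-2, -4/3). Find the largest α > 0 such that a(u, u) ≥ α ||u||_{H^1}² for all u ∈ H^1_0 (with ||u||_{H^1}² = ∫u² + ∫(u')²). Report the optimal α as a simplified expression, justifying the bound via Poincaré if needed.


α = 1

Coercivity of a(·,·) on H^1_0(-2, -4/3) means a(u, u) ≥ α ||u||_{H^1}² for every u ∈ H^1_0.
The interval has length L = 2/3, and Poincaré/coercivity depend only on L. Here a(u, u) = ∫(u')² + (5/4)·∫u².
Here c = 5/4 ≥ 1, so a(u,u) = ∫(u')² + c∫u² ≥ ∫(u')² + ∫u² = ||u||_{H^1}², i.e. α = 1 works. No larger α is possible: a(u,u) ≥ α||u||_{H^1}² means (1−α)∫(u')² ≥ (α−c)∫u², and for the modes u_n = sin(nπ(x−x₀)/L) (x₀ the left endpoint) one has ∫u_n²/∫(u_n')² = (L/(nπ))² → 0, so a(u_n,u_n)/||u_n||_{H^1}² → 1. Hence the optimal constant is α = 1.
Therefore α = 1.


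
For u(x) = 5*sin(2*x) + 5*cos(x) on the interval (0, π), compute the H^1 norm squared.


||u||_{H^1(0,π)}^2 = 400/3 + 175*π/2

u'(x) = -5*sin(x) + 10*cos(2*x).
Expand u² and (u')² and integrate term by term on (0, π), using: for integers n ≥ 1, ∫_0^π sin²(nx) dx = ∫_0^π cos²(nx) dx = π/2; for n ≠ n', ∫_0^π sin(nx)sin(n'x) dx = ∫_0^π cos(nx)cos(n'x) dx = 0; and by product-to-sum, ∫_0^π sin(nx)cos(n'x) dx = ½∫_0^π [sin((n+n')x) + sin((n−n')x)] dx, which is 0 when n+n' is even and 2n/(n²−n'²) when n+n' is odd (it need not vanish on (0, π)).
  u² squared terms: (5)²·∫cos(x)² dx = 25·π/2 = 25*π/2;  (5)²·∫sin(2x)² dx = 25·π/2 = 25*π/2.
  u² cross terms: 2·(5)·(5)·∫cos(x)·sin(2x) dx = 50·(4/3) = 200/3.
  So ∫_0^π u² dx = 25*π/2 + 25*π/2 + 200/3 = 200/3 + 25*π.
  (u')² squared terms: (-5)²·∫sin(x)² dx = 25·π/2 = 25*π/2;  (10)²·∫cos(2x)² dx = 100·π/2 = 50*π.
  (u')² cross terms: 2·(-5)·(10)·∫sin(x)·cos(2x) dx = -100·(-2/3) = 200/3.
  So ∫_0^π (u')² dx = 25*π/2 + 50*π + 200/3 = 200/3 + 125*π/2.
||u||_{H^1}^2 = (200/3 + 25*π) + (200/3 + 125*π/2) = 400/3 + 175*π/2.


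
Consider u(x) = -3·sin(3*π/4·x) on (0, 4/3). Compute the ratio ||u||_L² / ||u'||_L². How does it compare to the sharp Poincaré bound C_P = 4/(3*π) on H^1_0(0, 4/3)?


||u||_L² / ||u'||_L² = 4/(3*π) = C_P.

u(x) = -3·sin(3*π/4·x), so u'(x) = -9*π*cos(3*π*x/4)/4.
Writing u(x) = A·sin(kπx/L) with A = -3 and k = 1, use ∫_0^L sin²(kπx/L) dx = L/2 and ∫_0^L cos²(kπx/L) dx = L/2.
u² = 9·sin²(3*π/4·x) and (u')² = 81*π^2/16·cos²(3*π/4·x), and each of sin², cos² integrates to L/2 = 2/3 over (0, 4/3).
∫_0^4/3 u² dx = 6, so ||u||_L² = sqrt(6).
∫_0^4/3 (u')² dx = 27*π^2/8, so ||u'||_L² = 3*sqrt(6)*π/4.
Ratio ||u||_L² / ||u'||_L² = 4/(3*π).
Sharp Poincaré constant on H^1_0(0, 4/3) is C_P = L/π = 4/(3*π), achieved by sin(3*π/4·x).
This is the k = 1 eigenfunction (up to amplitude), so the ratio equals the sharp Poincaré constant exactly.


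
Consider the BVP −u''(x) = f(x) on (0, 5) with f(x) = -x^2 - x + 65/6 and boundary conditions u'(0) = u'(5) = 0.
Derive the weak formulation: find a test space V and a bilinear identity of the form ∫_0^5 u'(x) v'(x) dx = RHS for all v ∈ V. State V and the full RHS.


V = H^1(0, 5) (no boundary constraint on v; u is determined up to an additive constant); weak form: ∫_0^5 u'v' dx = ∫_0^5 (-x^2 - x + 65/6) v dx for all v ∈ V.

Multiply both sides by a test function v and integrate from 0 to 5:
  ∫_0^5 −u''(x) v(x) dx = ∫_0^5 f(x) v(x) dx.
Integrate the LHS by parts once:
  ∫_0^5 −u'' v dx = −[u'(x) v(x)]_0^5 + ∫_0^5 u'(x) v'(x) dx.
Thus ∫_0^5 u'(x) v'(x) dx = ∫_0^5 f(x) v(x) dx + [u'(x) v(x)]_0^5.
Choose V so that boundary terms are either known or forced to vanish.
u has homogeneous Neumann: u'(0) = u'(5) = 0. So [u' v]_0^5 = 0·v(5) − 0·v(0) = 0 for any v; take V = H^1(0, 5).
Weak formulation: find u (satisfying any essential BC) such that ∫_0^5 u'(x) v'(x) dx = ∫_0^5 f v dx for all v ∈ V (homogeneous Neumann, so boundary terms vanish).
Substituting f(x) = -x^2 - x + 65/6, the right-hand side is ∫_0^5 (-x^2 - x + 65/6) v dx.
Compatibility check (pure Neumann): taking v ≡ 1 ∈ V gives 0 = ∫_0^5 f dx + (0) − (0), i.e. ∫_0^5 f dx must equal u'(0) − u'(5) = 0. Indeed ∫_0^5 (-x^2 - x + 65/6) dx = 0, so the data are compatible. The solution is then unique only up to an additive constant (fix it e.g. by requiring ∫_0^5 u dx = 0).


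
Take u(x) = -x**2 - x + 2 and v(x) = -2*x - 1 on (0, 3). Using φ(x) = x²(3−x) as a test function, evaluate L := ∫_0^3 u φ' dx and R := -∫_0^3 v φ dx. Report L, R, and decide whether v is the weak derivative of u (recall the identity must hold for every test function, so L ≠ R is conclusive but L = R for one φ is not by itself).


LHS = 621/20, RHS = 621/20. Yes, v = u' weakly.

u(x) = -x**2 - x + 2, classical derivative u'(x) = -2*x - 1.
φ(x) = x²(3−x), so φ'(x) = 3*x*(2 - x).
Note φ(0) = φ(3) = 0, so the boundary term u·φ vanishes.
LHS = ∫_0^3 u(x) φ'(x) dx = ∫_0^3 (3*x^4 - 3*x^3 - 12*x^2 + 12*x) dx. Term by term:
  ∫_0^3 3*x^4 dx = 729/5;  ∫_0^3 -3*x^3 dx = -243/4;  ∫_0^3 -12*x^2 dx = -108;
  ∫_0^3 12*x dx = 54.
Sum: 729/5 − 243/4 − 108 + 54 = 621/20.
So LHS = 621/20.
∫_0^3 v(x) φ(x) dx = ∫_0^3 (2*x^4 - 5*x^3 - 3*x^2) dx. Term by term:
  ∫_0^3 2*x^4 dx = 486/5;  ∫_0^3 -5*x^3 dx = -405/4;  ∫_0^3 -3*x^2 dx = -27.
Sum: 486/5 − 405/4 − 27 = -621/20.
So RHS = -∫_0^3 v(x) φ(x) dx = 621/20.
LHS = RHS, so the identity holds for this test φ.
Moreover u is smooth here and v(x) = u'(x) = -2*x - 1 pointwise, so the identity holds for every test function. Hence v is the weak derivative of u.


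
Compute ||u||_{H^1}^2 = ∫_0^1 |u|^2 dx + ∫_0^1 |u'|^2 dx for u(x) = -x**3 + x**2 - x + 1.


||u||_{H^1}^2 = 54/35

The H^1 norm (squared) on an interval (0, L) is
  ||u||_{H^1}^2 = ∫_0^L u(x)^2 dx + ∫_0^L u'(x)^2 dx.
Compute u'(x) = -3*x**2 + 2*x - 1.
Then u(x)^2 = x**6 - 2*x**5 + 3*x**4 - 4*x**3 + 3*x**2 - 2*x + 1 and u'(x)^2 = 9*x**4 - 12*x**3 + 10*x**2 - 4*x + 1.
Integrate each monomial from 0 to 1 using ∫_0^1 c·x^n dx = c·1^(n+1)/(n+1):
  ∫_0^1 u(x)^2 dx = ∫_0^1 (x^6 - 2*x^5 + 3*x^4 - 4*x^3 + 3*x^2 - 2*x + 1) dx. Term by term:
    ∫_0^1 x^6 dx = 1/7;  ∫_0^1 -2*x^5 dx = -1/3;  ∫_0^1 3*x^4 dx = 3/5;
    ∫_0^1 -4*x^3 dx = -1;  ∫_0^1 3*x^2 dx = 1;  ∫_0^1 -2*x dx = -1;
    ∫_0^1 1 dx = 1.
  Sum: 1/7 − 1/3 + 3/5 − 1 + 1 − 1 + 1 = 43/105.
  ∫_0^1 u'(x)^2 dx = ∫_0^1 (9*x^4 - 12*x^3 + 10*x^2 - 4*x + 1) dx. Term by term:
    ∫_0^1 9*x^4 dx = 9/5;  ∫_0^1 -12*x^3 dx = -3;  ∫_0^1 10*x^2 dx = 10/3;
    ∫_0^1 -4*x dx = -2;  ∫_0^1 1 dx = 1.
  Sum: 9/5 − 3 + 10/3 − 2 + 1 = 17/15.
Adding: ||u||_{H^1}^2 = 43/105 + 17/15 = 54/35.


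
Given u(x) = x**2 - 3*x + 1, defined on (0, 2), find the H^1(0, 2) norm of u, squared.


||u||_{H^1}^2 = 32/5

The H^1 norm (squared) on an interval (0, L) is
  ||u||_{H^1}^2 = ∫_0^L u(x)^2 dx + ∫_0^L u'(x)^2 dx.
Compute u'(x) = 2*x - 3.
Then u(x)^2 = x**4 - 6*x**3 + 11*x**2 - 6*x + 1 and u'(x)^2 = 4*x**2 - 12*x + 9.
Integrate each monomial from 0 to 2 using ∫_0^2 c·x^n dx = c·2^(n+1)/(n+1):
  ∫_0^2 u(x)^2 dx = ∫_0^2 (x^4 - 6*x^3 + 11*x^2 - 6*x + 1) dx. Term by term:
    ∫_0^2 x^4 dx = 32/5;  ∫_0^2 -6*x^3 dx = -24;  ∫_0^2 11*x^2 dx = 88/3;
    ∫_0^2 -6*x dx = -12;  ∫_0^2 1 dx = 2.
  Sum: 32/5 − 24 + 88/3 − 12 + 2 = 26/15.
  ∫_0^2 u'(x)^2 dx = ∫_0^2 (4*x^2 - 12*x + 9) dx. Term by term:
    ∫_0^2 4*x^2 dx = 32/3;  ∫_0^2 -12*x dx = -24;  ∫_0^2 9 dx = 18.
  Sum: 32/3 − 24 + 18 = 14/3.
Adding: ||u||_{H^1}^2 = 26/15 + 14/3 = 32/5.


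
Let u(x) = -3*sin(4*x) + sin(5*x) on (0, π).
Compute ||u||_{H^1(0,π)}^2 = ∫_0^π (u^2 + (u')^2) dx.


||u||_{H^1(0,π)}^2 = 179*π/2

u'(x) = -12*cos(4*x) + 5*cos(5*x).
Expand u² and (u')² and integrate term by term on (0, π), using: for integers n ≥ 1, ∫_0^π sin²(nx) dx = ∫_0^π cos²(nx) dx = π/2; for n ≠ n', ∫_0^π sin(nx)sin(n'x) dx = ∫_0^π cos(nx)cos(n'x) dx = 0; and by product-to-sum, ∫_0^π sin(nx)cos(n'x) dx = ½∫_0^π [sin((n+n')x) + sin((n−n')x)] dx, which is 0 when n+n' is even and 2n/(n²−n'²) when n+n' is odd (it need not vanish on (0, π)).
  u² squared terms: (-3)²·∫sin(4x)² dx = 9·π/2 = 9*π/2;  (1)²·∫sin(5x)² dx = 1·π/2 = π/2.
  u² cross terms: 2·(-3)·(1)·∫sin(4x)·sin(5x) dx = -6·(0) = 0.
  So ∫_0^π u² dx = 9*π/2 + π/2 + 0 = 5*π.
  (u')² squared terms: (-12)²·∫cos(4x)² dx = 144·π/2 = 72*π;  (5)²·∫cos(5x)² dx = 25·π/2 = 25*π/2.
  (u')² cross terms: 2·(-12)·(5)·∫cos(4x)·cos(5x) dx = -120·(0) = 0.
  So ∫_0^π (u')² dx = 72*π + 25*π/2 + 0 = 169*π/2.
||u||_{H^1}^2 = (5*π) + (169*π/2) = 179*π/2.
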